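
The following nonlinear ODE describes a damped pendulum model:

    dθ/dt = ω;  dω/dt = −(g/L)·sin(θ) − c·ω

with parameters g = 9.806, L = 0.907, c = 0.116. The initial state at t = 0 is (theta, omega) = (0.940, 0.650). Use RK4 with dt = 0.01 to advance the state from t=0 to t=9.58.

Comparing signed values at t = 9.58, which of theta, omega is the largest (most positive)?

largest component: omega

t=0.000: state=(0.940, 0.650)
step 1 (dt=0.01): k1=(0.650, -8.806), k2=(0.606, -8.822), k3=(0.606, -8.820), k4=(0.562, -8.835); state += dt/6·(k1+2k2+2k3+k4)
t=0.010: state=(0.946, 0.562)
t=0.020: state=(0.951, 0.473)
t=0.030: state=(0.956, 0.385)
continuing one RK4 step at a time; state shown every 50 steps (Δt=0.5):
t=0.500: state=(0.253, -2.873)
t=1.000: state=(-0.876, -0.713)
t=1.500: state=(-0.259, 2.697)
t=2.000: state=(0.821, 0.715)
t=2.500: state=(0.247, -2.546)
t=3.000: state=(-0.774, -0.670)
t=3.500: state=(-0.223, 2.415)
t=4.000: state=(0.733, 0.590)
t=4.500: state=(0.190, -2.300)
t=5.000: state=(-0.697, -0.485)
t=5.500: state=(-0.151, 2.194)
t=6.000: state=(0.663, 0.363)
t=6.500: state=(0.108, -2.092)
t=7.000: state=(-0.631, -0.229)
t=7.500: state=(-0.063, 1.991)
t=8.000: state=(0.598, 0.089)
t=8.500: state=(0.017, -1.887)
t=9.000: state=(-0.565, 0.053)
t=9.500: state=(0.029, 1.777)
t=9.580: state=(0.167, 1.676)
compare at T: theta=0.167, omega=1.676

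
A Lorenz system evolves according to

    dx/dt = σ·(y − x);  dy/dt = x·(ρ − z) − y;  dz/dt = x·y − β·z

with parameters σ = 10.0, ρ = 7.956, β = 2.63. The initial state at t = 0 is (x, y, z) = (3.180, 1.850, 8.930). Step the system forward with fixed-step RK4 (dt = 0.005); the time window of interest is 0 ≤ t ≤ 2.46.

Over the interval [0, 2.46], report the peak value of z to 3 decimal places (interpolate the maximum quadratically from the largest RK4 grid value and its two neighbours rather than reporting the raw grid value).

max z = 8.945

t=0.000: state=(3.180, 1.850, 8.930)
step 1 (dt=0.005): k1=(-13.300, -4.947, -17.603), k2=(-13.091, -4.764, -17.588), k3=(-13.092, -4.765, -17.585), k4=(-12.884, -4.586, -17.567); state += dt/6·(k1+2k2+2k3+k4)
t=0.005: state=(3.115, 1.826, 8.842)
t=0.010: state=(3.051, 1.804, 8.754)
t=0.015: state=(2.990, 1.784, 8.667)
continuing one RK4 step at a time; state shown every 20 steps (Δt=0.1):
t=0.100: state=(2.236, 1.635, 7.258)
t=0.200: state=(1.887, 1.750, 5.877)
t=0.300: state=(1.903, 2.054, 4.829)
t=0.400: state=(2.166, 2.535, 4.121)
t=0.500: state=(2.638, 3.214, 3.775)
t=0.600: state=(3.315, 4.087, 3.863)
t=0.700: state=(4.159, 5.052, 4.487)
t=0.800: state=(5.032, 5.837, 5.687)
t=0.900: state=(5.655, 6.040, 7.220)
t=1.000: state=(5.730, 5.487, 8.485)
t=1.100: state=(5.229, 4.527, 8.945)
t=1.200: state=(4.462, 3.693, 8.609)
t=1.300: state=(3.784, 3.226, 7.849)
t=1.400: state=(3.369, 3.097, 7.011)
t=1.500: state=(3.230, 3.215, 6.294)
t=1.600: state=(3.321, 3.509, 5.801)
t=1.700: state=(3.588, 3.926, 5.588)
t=1.800: state=(3.974, 4.395, 5.684)
t=1.900: state=(4.399, 4.811, 6.076)
t=2.000: state=(4.758, 5.045, 6.674)
t=2.100: state=(4.941, 5.009, 7.293)
t=2.200: state=(4.891, 4.730, 7.723)
t=2.300: state=(4.649, 4.346, 7.841)
t=2.400: state=(4.328, 4.010, 7.669)
t=2.460: state=(4.148, 3.871, 7.474)
largest grid value and its neighbours: z(1.095)=8.94336, z(1.100)=8.94512, z(1.105)=8.94481
parabola through these three points peaks at t≈1.102 with z≈8.94525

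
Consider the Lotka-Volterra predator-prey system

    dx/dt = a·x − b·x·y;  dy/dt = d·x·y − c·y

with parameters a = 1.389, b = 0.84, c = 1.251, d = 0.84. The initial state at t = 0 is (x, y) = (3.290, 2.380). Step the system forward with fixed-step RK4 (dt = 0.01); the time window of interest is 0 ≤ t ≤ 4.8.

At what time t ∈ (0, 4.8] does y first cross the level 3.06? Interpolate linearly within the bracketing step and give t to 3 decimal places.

t=0.000: state=(3.290, 2.380)
step 1 (dt=0.01): k1=(-2.008, 3.600), k2=(-2.051, 3.607), k3=(-2.051, 3.607), k4=(-2.094, 3.613); state += dt/6·(k1+2k2+2k3+k4)
t=0.010: state=(3.269, 2.416)
t=0.020: state=(3.248, 2.452)
t=0.030: state=(3.226, 2.489)
t=0.190: state=(2.774, 3.054)
next step: t=0.200: state=(2.741, 3.087) — y has crossed 3.06
linear interpolation between t=0.190 (3.05429) and t=0.200 (3.08701) → t≈0.192

t = 0.192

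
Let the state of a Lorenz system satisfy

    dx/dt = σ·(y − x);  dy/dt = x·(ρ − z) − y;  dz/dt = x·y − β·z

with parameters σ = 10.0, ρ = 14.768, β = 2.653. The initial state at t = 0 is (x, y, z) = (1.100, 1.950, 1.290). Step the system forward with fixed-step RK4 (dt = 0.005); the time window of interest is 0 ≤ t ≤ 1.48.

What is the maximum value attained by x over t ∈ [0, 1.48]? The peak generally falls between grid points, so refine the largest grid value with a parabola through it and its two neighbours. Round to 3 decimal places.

t=0.000: state=(1.100, 1.950, 1.290)
step 1 (dt=0.005): k1=(8.500, 12.876, -1.277), k2=(8.609, 13.134, -1.191), k3=(8.613, 13.136, -1.191), k4=(8.726, 13.397, -1.103); state += dt/6·(k1+2k2+2k3+k4)
t=0.005: state=(1.143, 2.016, 1.284)
t=0.010: state=(1.187, 2.084, 1.279)
t=0.015: state=(1.233, 2.155, 1.275)
continuing one RK4 step at a time; state shown every 10 steps (Δt=0.05):
t=0.050: state=(1.592, 2.734, 1.277)
t=0.100: state=(2.268, 3.855, 1.416)
t=0.150: state=(3.208, 5.410, 1.833)
t=0.200: state=(4.497, 7.477, 2.769)
t=0.250: state=(6.196, 9.995, 4.623)
t=0.300: state=(8.242, 12.514, 7.896)
t=0.350: state=(10.284, 13.919, 12.764)
t=0.400: state=(11.572, 12.793, 18.202)
t=0.450: state=(11.314, 9.036, 21.931)
t=0.500: state=(9.462, 4.649, 22.545)
t=0.550: state=(6.859, 1.590, 20.897)
t=0.600: state=(4.433, 0.141, 18.507)
t=0.650: state=(2.626, -0.314, 16.188)
t=0.700: state=(1.456, -0.344, 14.144)
t=0.750: state=(0.766, -0.251, 12.372)
t=0.800: state=(0.387, -0.155, 10.830)
t=0.850: state=(0.189, -0.086, 9.483)
t=0.900: state=(0.091, -0.044, 8.304)
t=0.950: state=(0.043, -0.020, 7.273)
t=1.000: state=(0.022, -0.007, 6.369)
t=1.050: state=(0.012, 0.000, 5.578)
t=1.100: state=(0.008, 0.005, 4.885)
t=1.150: state=(0.008, 0.008, 4.278)
t=1.200: state=(0.009, 0.012, 3.747)
t=1.250: state=(0.011, 0.017, 3.281)
t=1.300: state=(0.015, 0.023, 2.874)
t=1.350: state=(0.020, 0.032, 2.517)
t=1.400: state=(0.027, 0.045, 2.204)
t=1.450: state=(0.038, 0.063, 1.930)
t=1.480: state=(0.046, 0.077, 1.783)
largest grid value and its neighbours: x(0.415)=11.68014, x(0.420)=11.68141, x(0.425)=11.66483
parabola through these three points peaks at t≈0.418 with x≈11.68305

max x = 11.683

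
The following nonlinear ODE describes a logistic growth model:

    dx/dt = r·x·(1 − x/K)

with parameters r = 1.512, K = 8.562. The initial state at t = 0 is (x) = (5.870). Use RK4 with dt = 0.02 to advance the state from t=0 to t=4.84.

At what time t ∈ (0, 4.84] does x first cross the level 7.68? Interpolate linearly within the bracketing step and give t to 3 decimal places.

t = 0.916

t=0.000: state=(5.870)
step 1 (dt=0.02): k1=(2.791), k2=(2.775), k3=(2.775), k4=(2.759); state += dt/6·(k1+2k2+2k3+k4)
t=0.020: state=(5.925)
t=0.040: state=(5.980)
t=0.060: state=(6.035)
continuing one RK4 step at a time; state shown every 10 steps (Δt=0.2):
t=0.200: state=(6.395)
t=0.400: state=(6.847)
t=0.600: state=(7.225)
t=0.800: state=(7.532)
t=0.900: state=(7.661)
next step: t=0.920: state=(7.685) — x has crossed 7.68
linear interpolation between t=0.900 (7.66098) and t=0.920 (7.68507) → t≈0.916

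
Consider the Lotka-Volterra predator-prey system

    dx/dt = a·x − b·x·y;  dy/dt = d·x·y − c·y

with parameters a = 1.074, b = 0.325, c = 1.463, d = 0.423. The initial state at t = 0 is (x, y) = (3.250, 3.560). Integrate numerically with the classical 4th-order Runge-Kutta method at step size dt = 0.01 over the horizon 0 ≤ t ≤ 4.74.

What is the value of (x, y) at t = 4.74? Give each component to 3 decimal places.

t=0.000: state=(3.250, 3.560)
step 1 (dt=0.01): k1=(-0.270, -0.314), k2=(-0.268, -0.316), k3=(-0.268, -0.316), k4=(-0.266, -0.318); state += dt/6·(k1+2k2+2k3+k4)
t=0.010: state=(3.247, 3.557)
t=0.020: state=(3.245, 3.554)
t=0.030: state=(3.242, 3.550)
continuing one RK4 step at a time; state shown every 20 steps (Δt=0.2):
t=0.200: state=(3.204, 3.490)
t=0.400: state=(3.173, 3.411)
t=0.600: state=(3.160, 3.327)
t=0.800: state=(3.164, 3.245)
t=1.000: state=(3.184, 3.167)
t=1.200: state=(3.220, 3.099)
t=1.400: state=(3.270, 3.043)
t=1.600: state=(3.331, 3.002)
t=1.800: state=(3.400, 2.978)
t=2.000: state=(3.473, 2.973)
t=2.200: state=(3.548, 2.986)
t=2.400: state=(3.619, 3.018)
t=2.600: state=(3.682, 3.067)
t=2.800: state=(3.731, 3.132)
t=3.000: state=(3.764, 3.210)
t=3.200: state=(3.776, 3.297)
t=3.400: state=(3.767, 3.386)
t=3.600: state=(3.737, 3.471)
t=3.800: state=(3.687, 3.547)
t=4.000: state=(3.622, 3.607)
t=4.200: state=(3.547, 3.646)
t=4.400: state=(3.467, 3.661)
t=4.600: state=(3.388, 3.651)
t=4.740: state=(3.337, 3.630)

(x, y) = (3.337, 3.630)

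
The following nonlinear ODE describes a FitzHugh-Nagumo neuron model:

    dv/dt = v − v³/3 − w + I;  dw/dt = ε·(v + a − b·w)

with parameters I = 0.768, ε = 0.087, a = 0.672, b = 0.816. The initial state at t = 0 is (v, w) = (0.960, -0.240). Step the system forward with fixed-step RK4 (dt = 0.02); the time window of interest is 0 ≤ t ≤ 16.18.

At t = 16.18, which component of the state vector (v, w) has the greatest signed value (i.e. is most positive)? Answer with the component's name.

t=0.000: state=(0.960, -0.240)
step 1 (dt=0.02): k1=(1.673, 0.159), k2=(1.673, 0.160), k3=(1.673, 0.160), k4=(1.671, 0.162); state += dt/6·(k1+2k2+2k3+k4)
t=0.020: state=(0.993, -0.237)
t=0.040: state=(1.027, -0.234)
t=0.060: state=(1.060, -0.230)
continuing one RK4 step at a time; state shown every 50 steps (Δt=1):
t=1.000: state=(1.965, -0.032)
t=2.000: state=(1.989, 0.194)
t=3.000: state=(1.920, 0.402)
t=4.000: state=(1.847, 0.589)
t=5.000: state=(1.773, 0.757)
t=6.000: state=(1.699, 0.907)
t=7.000: state=(1.624, 1.041)
t=8.000: state=(1.547, 1.159)
t=9.000: state=(1.468, 1.263)
t=10.000: state=(1.385, 1.352)
t=11.000: state=(1.297, 1.429)
t=12.000: state=(1.202, 1.492)
t=13.000: state=(1.093, 1.543)
t=14.000: state=(0.963, 1.580)
t=15.000: state=(0.790, 1.602)
t=16.000: state=(0.516, 1.604)
t=16.180: state=(0.445, 1.602)
compare at T: v=0.445, w=1.602

largest component: w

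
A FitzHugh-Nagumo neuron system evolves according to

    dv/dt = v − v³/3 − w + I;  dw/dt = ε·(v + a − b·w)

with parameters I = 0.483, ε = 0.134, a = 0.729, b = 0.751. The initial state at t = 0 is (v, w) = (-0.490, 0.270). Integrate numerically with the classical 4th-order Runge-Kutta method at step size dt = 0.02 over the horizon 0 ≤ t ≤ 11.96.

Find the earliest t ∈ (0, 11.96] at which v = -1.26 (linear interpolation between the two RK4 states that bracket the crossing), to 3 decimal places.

t=0.000: state=(-0.490, 0.270)
step 1 (dt=0.02): k1=(-0.238, 0.005), k2=(-0.240, 0.005), k3=(-0.240, 0.005), k4=(-0.242, 0.004); state += dt/6·(k1+2k2+2k3+k4)
t=0.020: state=(-0.495, 0.270)
t=0.040: state=(-0.500, 0.270)
t=0.060: state=(-0.505, 0.270)
continuing one RK4 step at a time; state shown every 25 steps (Δt=0.5):
t=0.500: state=(-0.633, 0.268)
t=1.000: state=(-0.820, 0.255)
t=1.500: state=(-1.029, 0.230)
t=2.000: state=(-1.217, 0.192)
t=2.120: state=(-1.254, 0.182)
next step: t=2.140: state=(-1.260, 0.180) — v has crossed -1.26
linear interpolation between t=2.120 (-1.25418) and t=2.140 (-1.26004) → t≈2.140

t = 2.140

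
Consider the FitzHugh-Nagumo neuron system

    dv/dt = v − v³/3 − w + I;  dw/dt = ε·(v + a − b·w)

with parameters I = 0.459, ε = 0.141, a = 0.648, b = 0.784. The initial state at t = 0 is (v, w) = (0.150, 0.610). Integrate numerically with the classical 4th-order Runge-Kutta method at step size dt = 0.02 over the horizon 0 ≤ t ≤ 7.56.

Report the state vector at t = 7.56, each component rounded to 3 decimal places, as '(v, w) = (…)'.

(v, w) = (-1.506, -0.001)

t=0.000: state=(0.150, 0.610)
step 1 (dt=0.02): k1=(-0.002, 0.045), k2=(-0.003, 0.045), k3=(-0.003, 0.045), k4=(-0.003, 0.045); state += dt/6·(k1+2k2+2k3+k4)
t=0.020: state=(0.150, 0.611)
t=0.040: state=(0.150, 0.612)
t=0.060: state=(0.150, 0.613)
continuing one RK4 step at a time; state shown every 25 steps (Δt=0.5):
t=0.500: state=(0.142, 0.632)
t=1.000: state=(0.116, 0.651)
t=1.500: state=(0.061, 0.667)
t=2.000: state=(-0.037, 0.677)
t=2.500: state=(-0.203, 0.677)
t=3.000: state=(-0.465, 0.662)
t=3.500: state=(-0.832, 0.627)
t=4.000: state=(-1.228, 0.567)
t=4.500: state=(-1.509, 0.486)
t=5.000: state=(-1.631, 0.396)
t=5.500: state=(-1.655, 0.306)
t=6.000: state=(-1.635, 0.221)
t=6.500: state=(-1.599, 0.143)
t=7.000: state=(-1.557, 0.071)
t=7.500: state=(-1.511, 0.007)
t=7.560: state=(-1.506, -0.001)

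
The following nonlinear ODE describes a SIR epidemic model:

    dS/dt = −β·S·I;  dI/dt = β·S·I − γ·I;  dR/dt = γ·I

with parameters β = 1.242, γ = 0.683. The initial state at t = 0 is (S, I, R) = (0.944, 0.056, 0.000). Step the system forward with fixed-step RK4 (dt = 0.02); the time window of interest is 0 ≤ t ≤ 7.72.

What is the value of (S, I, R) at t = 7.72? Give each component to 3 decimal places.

t=0.000: state=(0.944, 0.056, 0.000)
step 1 (dt=0.02): k1=(-0.066, 0.027, 0.038), k2=(-0.066, 0.027, 0.038), k3=(-0.066, 0.027, 0.038), k4=(-0.066, 0.028, 0.039); state += dt/6·(k1+2k2+2k3+k4)
t=0.020: state=(0.943, 0.057, 0.001)
t=0.040: state=(0.941, 0.057, 0.002)
t=0.060: state=(0.940, 0.058, 0.002)
continuing one RK4 step at a time; state shown every 25 steps (Δt=0.5):
t=0.500: state=(0.908, 0.071, 0.022)
t=1.000: state=(0.864, 0.087, 0.049)
t=1.500: state=(0.814, 0.104, 0.081)
t=2.000: state=(0.759, 0.121, 0.120)
t=2.500: state=(0.701, 0.135, 0.164)
t=3.000: state=(0.642, 0.146, 0.212)
t=3.500: state=(0.585, 0.152, 0.263)
t=4.000: state=(0.532, 0.153, 0.315)
t=4.500: state=(0.485, 0.149, 0.366)
t=5.000: state=(0.443, 0.141, 0.416)
t=5.500: state=(0.407, 0.130, 0.462)
t=6.000: state=(0.377, 0.118, 0.505)
t=6.500: state=(0.352, 0.105, 0.543)
t=7.000: state=(0.331, 0.092, 0.577)
t=7.500: state=(0.313, 0.080, 0.606)
t=7.720: state=(0.307, 0.075, 0.618)

(S, I, R) = (0.307, 0.075, 0.618)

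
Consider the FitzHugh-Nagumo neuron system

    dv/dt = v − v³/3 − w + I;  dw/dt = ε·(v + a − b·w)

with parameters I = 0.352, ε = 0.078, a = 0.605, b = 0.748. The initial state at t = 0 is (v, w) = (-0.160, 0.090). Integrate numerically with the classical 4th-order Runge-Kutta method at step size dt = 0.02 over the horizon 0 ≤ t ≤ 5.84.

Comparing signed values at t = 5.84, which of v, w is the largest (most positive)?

t=0.000: state=(-0.160, 0.090)
step 1 (dt=0.02): k1=(0.103, 0.029), k2=(0.104, 0.030), k3=(0.104, 0.030), k4=(0.105, 0.030); state += dt/6·(k1+2k2+2k3+k4)
t=0.020: state=(-0.158, 0.091)
t=0.040: state=(-0.156, 0.091)
t=0.060: state=(-0.154, 0.092)
continuing one RK4 step at a time; state shown every 10 steps (Δt=0.2):
t=0.200: state=(-0.138, 0.096)
t=0.400: state=(-0.112, 0.102)
t=0.600: state=(-0.082, 0.109)
t=0.800: state=(-0.048, 0.116)
t=1.000: state=(-0.007, 0.124)
t=1.200: state=(0.042, 0.132)
t=1.400: state=(0.099, 0.141)
t=1.600: state=(0.166, 0.151)
t=1.800: state=(0.245, 0.161)
t=2.000: state=(0.339, 0.173)
t=2.200: state=(0.447, 0.187)
t=2.400: state=(0.572, 0.202)
t=2.600: state=(0.710, 0.219)
t=2.800: state=(0.860, 0.238)
t=3.000: state=(1.012, 0.259)
t=3.200: state=(1.160, 0.282)
t=3.400: state=(1.293, 0.308)
t=3.600: state=(1.405, 0.334)
t=3.800: state=(1.492, 0.362)
t=4.000: state=(1.556, 0.391)
t=4.200: state=(1.598, 0.421)
t=4.400: state=(1.625, 0.450)
t=4.600: state=(1.638, 0.479)
t=4.800: state=(1.643, 0.509)
t=5.000: state=(1.642, 0.538)
t=5.200: state=(1.636, 0.566)
t=5.400: state=(1.627, 0.594)
t=5.600: state=(1.616, 0.622)
t=5.800: state=(1.603, 0.649)
t=5.840: state=(1.600, 0.655)
compare at T: v=1.600, w=0.655

largest component: v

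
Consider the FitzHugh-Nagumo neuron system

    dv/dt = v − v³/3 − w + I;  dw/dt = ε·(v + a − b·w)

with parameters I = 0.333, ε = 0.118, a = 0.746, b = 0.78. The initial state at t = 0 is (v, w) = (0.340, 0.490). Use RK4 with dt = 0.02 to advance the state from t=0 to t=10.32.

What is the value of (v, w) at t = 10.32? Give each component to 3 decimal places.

t=0.000: state=(0.340, 0.490)
step 1 (dt=0.02): k1=(0.170, 0.083), k2=(0.171, 0.083), k3=(0.171, 0.083), k4=(0.171, 0.083); state += dt/6·(k1+2k2+2k3+k4)
t=0.020: state=(0.343, 0.492)
t=0.040: state=(0.347, 0.493)
t=0.060: state=(0.350, 0.495)
continuing one RK4 step at a time; state shown every 25 steps (Δt=0.5):
t=0.500: state=(0.434, 0.533)
t=1.000: state=(0.547, 0.580)
t=1.500: state=(0.677, 0.633)
t=2.000: state=(0.817, 0.690)
t=2.500: state=(0.949, 0.753)
t=3.000: state=(1.055, 0.820)
t=3.500: state=(1.123, 0.889)
t=4.000: state=(1.150, 0.958)
t=4.500: state=(1.143, 1.024)
t=5.000: state=(1.106, 1.086)
t=5.500: state=(1.045, 1.143)
t=6.000: state=(0.961, 1.192)
t=6.500: state=(0.849, 1.234)
t=7.000: state=(0.700, 1.266)
t=7.500: state=(0.492, 1.287)
t=8.000: state=(0.177, 1.292)
t=8.500: state=(-0.325, 1.274)
t=9.000: state=(-1.055, 1.220)
t=9.500: state=(-1.693, 1.127)
t=10.000: state=(-1.936, 1.013)
t=10.320: state=(-1.969, 0.939)

(v, w) = (-1.969, 0.939)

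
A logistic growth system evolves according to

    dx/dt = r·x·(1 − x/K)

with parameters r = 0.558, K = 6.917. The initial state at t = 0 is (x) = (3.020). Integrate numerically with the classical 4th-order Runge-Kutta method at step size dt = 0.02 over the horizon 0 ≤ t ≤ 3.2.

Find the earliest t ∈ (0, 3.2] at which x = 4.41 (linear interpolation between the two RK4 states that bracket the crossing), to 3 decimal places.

t=0.000: state=(3.020)
step 1 (dt=0.02): k1=(0.949), k2=(0.950), k3=(0.950), k4=(0.951); state += dt/6·(k1+2k2+2k3+k4)
t=0.020: state=(3.039)
t=0.040: state=(3.058)
t=0.060: state=(3.077)
continuing one RK4 step at a time; state shown every 10 steps (Δt=0.2):
t=0.200: state=(3.211)
t=0.400: state=(3.404)
t=0.600: state=(3.597)
t=0.800: state=(3.789)
t=1.000: state=(3.979)
t=1.200: state=(4.165)
t=1.400: state=(4.348)
t=1.460: state=(4.402)
next step: t=1.480: state=(4.420) — x has crossed 4.41
linear interpolation between t=1.460 (4.40191) and t=1.480 (4.41974) → t≈1.469

t = 1.469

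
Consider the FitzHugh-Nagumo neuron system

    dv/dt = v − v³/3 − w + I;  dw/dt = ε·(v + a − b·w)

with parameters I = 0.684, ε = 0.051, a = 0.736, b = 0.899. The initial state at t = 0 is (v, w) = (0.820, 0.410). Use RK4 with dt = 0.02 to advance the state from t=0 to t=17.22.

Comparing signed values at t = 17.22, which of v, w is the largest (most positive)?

t=0.000: state=(0.820, 0.410)
step 1 (dt=0.02): k1=(0.910, 0.061), k2=(0.913, 0.061), k3=(0.913, 0.061), k4=(0.915, 0.061); state += dt/6·(k1+2k2+2k3+k4)
t=0.020: state=(0.838, 0.411)
t=0.040: state=(0.857, 0.412)
t=0.060: state=(0.875, 0.414)
continuing one RK4 step at a time; state shown every 50 steps (Δt=1):
t=1.000: state=(1.592, 0.491)
t=2.000: state=(1.767, 0.591)
t=3.000: state=(1.748, 0.689)
t=4.000: state=(1.706, 0.781)
t=5.000: state=(1.660, 0.866)
t=6.000: state=(1.613, 0.946)
t=7.000: state=(1.565, 1.019)
t=8.000: state=(1.516, 1.087)
t=9.000: state=(1.467, 1.149)
t=10.000: state=(1.415, 1.206)
t=11.000: state=(1.362, 1.258)
t=12.000: state=(1.306, 1.305)
t=13.000: state=(1.246, 1.347)
t=14.000: state=(1.182, 1.384)
t=15.000: state=(1.109, 1.416)
t=16.000: state=(1.025, 1.442)
t=17.000: state=(0.921, 1.463)
t=17.220: state=(0.895, 1.466)
compare at T: v=0.895, w=1.466

largest component: w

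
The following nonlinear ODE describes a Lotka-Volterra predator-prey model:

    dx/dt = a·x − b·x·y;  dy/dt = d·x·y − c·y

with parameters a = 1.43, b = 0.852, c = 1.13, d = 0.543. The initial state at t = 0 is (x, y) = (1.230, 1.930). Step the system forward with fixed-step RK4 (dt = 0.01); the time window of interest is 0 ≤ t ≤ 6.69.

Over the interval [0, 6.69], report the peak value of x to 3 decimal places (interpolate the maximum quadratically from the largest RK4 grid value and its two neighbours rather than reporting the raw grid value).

t=0.000: state=(1.230, 1.930)
step 1 (dt=0.01): k1=(-0.264, -0.892), k2=(-0.259, -0.891), k3=(-0.259, -0.891), k4=(-0.254, -0.890); state += dt/6·(k1+2k2+2k3+k4)
t=0.010: state=(1.227, 1.921)
t=0.020: state=(1.225, 1.912)
t=0.030: state=(1.223, 1.903)
continuing one RK4 step at a time; state shown every 25 steps (Δt=0.25):
t=0.250: state=(1.193, 1.714)
t=0.500: state=(1.210, 1.520)
t=0.750: state=(1.274, 1.356)
t=1.000: state=(1.385, 1.224)
t=1.250: state=(1.542, 1.125)
t=1.500: state=(1.749, 1.059)
t=1.750: state=(2.003, 1.030)
t=2.000: state=(2.299, 1.039)
t=2.250: state=(2.621, 1.094)
t=2.500: state=(2.937, 1.203)
t=2.750: state=(3.195, 1.377)
t=3.000: state=(3.324, 1.618)
t=3.250: state=(3.265, 1.913)
t=3.500: state=(3.007, 2.212)
t=3.750: state=(2.614, 2.444)
t=4.000: state=(2.190, 2.553)
t=4.250: state=(1.819, 2.524)
t=4.500: state=(1.539, 2.387)
t=4.750: state=(1.351, 2.188)
t=5.000: state=(1.241, 1.965)
t=5.250: state=(1.195, 1.747)
t=5.500: state=(1.204, 1.549)
t=5.750: state=(1.261, 1.379)
t=6.000: state=(1.364, 1.242)
t=6.250: state=(1.515, 1.138)
t=6.500: state=(1.713, 1.067)
t=6.690: state=(1.897, 1.037)
largest grid value and its neighbours: x(3.040)=3.32849, x(3.050)=3.32877, x(3.060)=3.32873
parabola through these three points peaks at t≈3.054 with x≈3.32880

max x = 3.329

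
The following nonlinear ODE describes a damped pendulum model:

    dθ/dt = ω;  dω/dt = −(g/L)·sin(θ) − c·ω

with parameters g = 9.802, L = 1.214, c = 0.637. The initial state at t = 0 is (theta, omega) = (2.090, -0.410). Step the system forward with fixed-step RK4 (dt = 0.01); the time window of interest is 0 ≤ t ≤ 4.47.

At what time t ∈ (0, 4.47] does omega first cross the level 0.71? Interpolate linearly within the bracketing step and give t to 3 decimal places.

t=0.000: state=(2.090, -0.410)
step 1 (dt=0.01): k1=(-0.410, -6.749), k2=(-0.444, -6.736), k3=(-0.444, -6.736), k4=(-0.477, -6.724); state += dt/6·(k1+2k2+2k3+k4)
t=0.010: state=(2.086, -0.477)
t=0.020: state=(2.080, -0.544)
t=0.030: state=(2.075, -0.611)
continuing one RK4 step at a time; state shown every 20 steps (Δt=0.2):
t=0.200: state=(1.875, -1.735)
t=0.400: state=(1.397, -3.024)
t=0.600: state=(0.688, -3.951)
t=0.800: state=(-0.115, -3.882)
t=1.000: state=(-0.790, -2.731)
t=1.200: state=(-1.178, -1.124)
t=1.400: state=(-1.243, 0.443)
t=1.430: state=(-1.227, 0.661)
next step: t=1.440: state=(-1.220, 0.732) — omega has crossed 0.71
linear interpolation between t=1.430 (0.66070) and t=1.440 (0.73218) → t≈1.437

t = 1.437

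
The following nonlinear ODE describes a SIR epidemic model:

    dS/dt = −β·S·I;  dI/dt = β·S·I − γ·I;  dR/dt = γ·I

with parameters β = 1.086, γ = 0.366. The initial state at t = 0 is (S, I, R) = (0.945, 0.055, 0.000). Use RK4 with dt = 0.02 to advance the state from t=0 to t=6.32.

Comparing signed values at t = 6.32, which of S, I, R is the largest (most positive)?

largest component: R

t=0.000: state=(0.945, 0.055, 0.000)
step 1 (dt=0.02): k1=(-0.056, 0.036, 0.020), k2=(-0.057, 0.037, 0.020), k3=(-0.057, 0.037, 0.020), k4=(-0.057, 0.037, 0.020); state += dt/6·(k1+2k2+2k3+k4)
t=0.020: state=(0.944, 0.056, 0.000)
t=0.040: state=(0.943, 0.056, 0.001)
t=0.060: state=(0.942, 0.057, 0.001)
continuing one RK4 step at a time; state shown every 25 steps (Δt=0.5):
t=0.500: state=(0.912, 0.076, 0.012)
t=1.000: state=(0.869, 0.103, 0.028)
t=1.500: state=(0.815, 0.135, 0.050)
t=2.000: state=(0.750, 0.172, 0.078)
t=2.500: state=(0.676, 0.211, 0.113)
t=3.000: state=(0.597, 0.248, 0.155)
t=3.500: state=(0.517, 0.280, 0.203)
t=4.000: state=(0.441, 0.302, 0.257)
t=4.500: state=(0.373, 0.314, 0.313)
t=5.000: state=(0.314, 0.315, 0.371)
t=5.500: state=(0.265, 0.307, 0.428)
t=6.000: state=(0.226, 0.292, 0.483)
t=6.320: state=(0.204, 0.280, 0.516)
compare at T: S=0.204, I=0.280, R=0.516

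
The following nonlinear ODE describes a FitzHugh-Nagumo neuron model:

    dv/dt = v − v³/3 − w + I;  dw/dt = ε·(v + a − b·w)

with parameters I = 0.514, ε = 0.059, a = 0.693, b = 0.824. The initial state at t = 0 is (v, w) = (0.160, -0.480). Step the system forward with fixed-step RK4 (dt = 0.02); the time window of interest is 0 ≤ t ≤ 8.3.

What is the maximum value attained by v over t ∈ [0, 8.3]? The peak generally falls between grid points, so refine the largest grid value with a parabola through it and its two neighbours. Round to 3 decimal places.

t=0.000: state=(0.160, -0.480)
step 1 (dt=0.02): k1=(1.153, 0.074), k2=(1.163, 0.074), k3=(1.163, 0.074), k4=(1.174, 0.075); state += dt/6·(k1+2k2+2k3+k4)
t=0.020: state=(0.183, -0.479)
t=0.040: state=(0.207, -0.477)
t=0.060: state=(0.231, -0.475)
continuing one RK4 step at a time; state shown every 25 steps (Δt=0.5):
t=0.500: state=(0.862, -0.434)
t=1.000: state=(1.592, -0.367)
t=1.500: state=(1.934, -0.285)
t=2.000: state=(2.006, -0.201)
t=2.500: state=(2.000, -0.117)
t=3.000: state=(1.978, -0.036)
t=3.500: state=(1.951, 0.042)
t=4.000: state=(1.924, 0.118)
t=4.500: state=(1.897, 0.191)
t=5.000: state=(1.869, 0.261)
t=5.500: state=(1.842, 0.329)
t=6.000: state=(1.814, 0.395)
t=6.500: state=(1.786, 0.458)
t=7.000: state=(1.757, 0.519)
t=7.500: state=(1.729, 0.577)
t=8.000: state=(1.700, 0.634)
t=8.300: state=(1.683, 0.666)
largest grid value and its neighbours: v(2.120)=2.00789, v(2.140)=2.00793, v(2.160)=2.00791
parabola through these three points peaks at t≈2.143 with v≈2.00793

max v = 2.008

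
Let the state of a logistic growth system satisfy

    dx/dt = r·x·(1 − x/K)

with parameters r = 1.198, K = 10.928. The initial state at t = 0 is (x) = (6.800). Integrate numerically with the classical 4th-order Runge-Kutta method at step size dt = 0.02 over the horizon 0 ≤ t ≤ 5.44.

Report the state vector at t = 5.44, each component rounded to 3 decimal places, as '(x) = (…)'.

t=0.000: state=(6.800)
step 1 (dt=0.02): k1=(3.077), k2=(3.068), k3=(3.068), k4=(3.059); state += dt/6·(k1+2k2+2k3+k4)
t=0.020: state=(6.861)
t=0.040: state=(6.922)
t=0.060: state=(6.983)
continuing one RK4 step at a time; state shown every 10 steps (Δt=0.2):
t=0.200: state=(7.395)
t=0.400: state=(7.942)
t=0.600: state=(8.433)
t=0.800: state=(8.864)
t=1.000: state=(9.236)
t=1.200: state=(9.551)
t=1.400: state=(9.814)
t=1.600: state=(10.032)
t=1.800: state=(10.211)
t=2.000: state=(10.355)
t=2.200: state=(10.472)
t=2.400: state=(10.566)
t=2.600: state=(10.641)
t=2.800: state=(10.701)
t=3.000: state=(10.749)
t=3.200: state=(10.786)
t=3.400: state=(10.816)
t=3.600: state=(10.840)
t=3.800: state=(10.859)
t=4.000: state=(10.873)
t=4.200: state=(10.885)
t=4.400: state=(10.894)
t=4.600: state=(10.901)
t=4.800: state=(10.907)
t=5.000: state=(10.911)
t=5.200: state=(10.915)
t=5.400: state=(10.918)
t=5.440: state=(10.918)

(x) = (10.918)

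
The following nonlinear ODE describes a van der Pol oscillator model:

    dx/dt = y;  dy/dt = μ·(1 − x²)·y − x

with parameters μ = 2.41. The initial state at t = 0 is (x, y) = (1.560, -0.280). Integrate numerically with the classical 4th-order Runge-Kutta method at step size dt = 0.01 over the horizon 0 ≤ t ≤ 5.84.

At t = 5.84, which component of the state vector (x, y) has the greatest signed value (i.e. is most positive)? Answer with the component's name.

t=0.000: state=(1.560, -0.280)
step 1 (dt=0.01): k1=(-0.280, -0.593), k2=(-0.283, -0.584), k3=(-0.283, -0.584), k4=(-0.286, -0.576); state += dt/6·(k1+2k2+2k3+k4)
t=0.010: state=(1.557, -0.286)
t=0.020: state=(1.554, -0.292)
t=0.030: state=(1.551, -0.297)
continuing one RK4 step at a time; state shown every 20 steps (Δt=0.2):
t=0.200: state=(1.494, -0.374)
t=0.400: state=(1.412, -0.445)
t=0.600: state=(1.316, -0.518)
t=0.800: state=(1.203, -0.611)
t=1.000: state=(1.069, -0.744)
t=1.200: state=(0.901, -0.953)
t=1.400: state=(0.678, -1.313)
t=1.600: state=(0.355, -1.981)
t=1.800: state=(-0.152, -3.189)
t=2.000: state=(-0.924, -4.315)
t=2.200: state=(-1.677, -2.709)
t=2.400: state=(-1.982, -0.606)
t=2.600: state=(-2.020, 0.071)
t=2.800: state=(-1.986, 0.228)
t=3.000: state=(-1.935, 0.272)
t=3.200: state=(-1.879, 0.293)
t=3.400: state=(-1.818, 0.311)
t=3.600: state=(-1.754, 0.330)
t=3.800: state=(-1.686, 0.352)
t=4.000: state=(-1.613, 0.379)
t=4.200: state=(-1.534, 0.413)
t=4.400: state=(-1.447, 0.456)
t=4.600: state=(-1.351, 0.513)
t=4.800: state=(-1.241, 0.592)
t=5.000: state=(-1.112, 0.708)
t=5.200: state=(-0.953, 0.889)
t=5.400: state=(-0.748, 1.195)
t=5.600: state=(-0.459, 1.756)
t=5.800: state=(-0.013, 2.803)
t=5.840: state=(0.105, 3.084)
compare at T: x=0.105, y=3.084

largest component: y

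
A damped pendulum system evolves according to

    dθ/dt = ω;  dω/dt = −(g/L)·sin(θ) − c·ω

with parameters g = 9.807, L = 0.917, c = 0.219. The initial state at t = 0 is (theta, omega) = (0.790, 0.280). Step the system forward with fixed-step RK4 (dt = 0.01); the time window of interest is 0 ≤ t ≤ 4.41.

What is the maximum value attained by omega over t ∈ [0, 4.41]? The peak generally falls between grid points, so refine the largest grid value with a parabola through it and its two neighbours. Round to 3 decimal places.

max omega = 2.159

t=0.000: state=(0.790, 0.280)
step 1 (dt=0.01): k1=(0.280, -7.658), k2=(0.242, -7.660), k3=(0.242, -7.659), k4=(0.203, -7.660); state += dt/6·(k1+2k2+2k3+k4)
t=0.010: state=(0.792, 0.203)
t=0.020: state=(0.794, 0.127)
t=0.030: state=(0.795, 0.050)
continuing one RK4 step at a time; state shown every 20 steps (Δt=0.2):
t=0.200: state=(0.696, -1.184)
t=0.400: state=(0.346, -2.198)
t=0.600: state=(-0.124, -2.335)
t=0.800: state=(-0.525, -1.544)
t=1.000: state=(-0.707, -0.232)
t=1.200: state=(-0.617, 1.099)
t=1.400: state=(-0.296, 1.996)
t=1.600: state=(0.127, 2.085)
t=1.800: state=(0.482, 1.345)
t=2.000: state=(0.634, 0.144)
t=2.200: state=(0.539, -1.055)
t=2.400: state=(0.241, -1.826)
t=2.600: state=(-0.140, -1.850)
t=2.800: state=(-0.449, -1.139)
t=3.000: state=(-0.570, -0.036)
t=3.200: state=(-0.466, 1.032)
t=3.400: state=(-0.185, 1.675)
t=3.600: state=(0.157, 1.628)
t=3.800: state=(0.422, 0.937)
t=4.000: state=(0.510, -0.076)
t=4.200: state=(0.397, -1.018)
t=4.400: state=(0.132, -1.535)
t=4.410: state=(0.116, -1.545)
largest grid value and its neighbours: omega(1.510)=2.15786, omega(1.520)=2.15895, omega(1.530)=2.15774
parabola through these three points peaks at t≈1.520 with omega≈2.15895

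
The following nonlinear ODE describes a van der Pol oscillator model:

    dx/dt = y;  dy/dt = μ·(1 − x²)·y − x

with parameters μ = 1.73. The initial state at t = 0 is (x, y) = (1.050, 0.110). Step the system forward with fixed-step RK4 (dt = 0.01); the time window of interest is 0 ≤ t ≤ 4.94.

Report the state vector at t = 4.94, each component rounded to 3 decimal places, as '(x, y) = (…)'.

t=0.000: state=(1.050, 0.110)
step 1 (dt=0.01): k1=(0.110, -1.070), k2=(0.105, -1.069), k3=(0.105, -1.069), k4=(0.099, -1.069); state += dt/6·(k1+2k2+2k3+k4)
t=0.010: state=(1.051, 0.099)
t=0.020: state=(1.052, 0.089)
t=0.030: state=(1.053, 0.078)
continuing one RK4 step at a time; state shown every 20 steps (Δt=0.2):
t=0.200: state=(1.051, -0.101)
t=0.400: state=(1.010, -0.303)
t=0.600: state=(0.929, -0.506)
t=0.800: state=(0.806, -0.733)
t=1.000: state=(0.632, -1.022)
t=1.200: state=(0.389, -1.435)
t=1.400: state=(0.045, -2.041)
t=1.600: state=(-0.438, -2.792)
t=1.800: state=(-1.043, -3.086)
t=2.000: state=(-1.583, -2.121)
t=2.200: state=(-1.868, -0.794)
t=2.400: state=(-1.943, -0.066)
t=2.600: state=(-1.923, 0.225)
t=2.800: state=(-1.865, 0.343)
t=3.000: state=(-1.789, 0.404)
t=3.200: state=(-1.704, 0.450)
t=3.400: state=(-1.609, 0.496)
t=3.600: state=(-1.505, 0.550)
t=3.800: state=(-1.388, 0.619)
t=4.000: state=(-1.256, 0.712)
t=4.200: state=(-1.101, 0.844)
t=4.400: state=(-0.914, 1.040)
t=4.600: state=(-0.678, 1.348)
t=4.800: state=(-0.362, 1.848)
t=4.940: state=(-0.069, 2.358)

(x, y) = (-0.069, 2.358)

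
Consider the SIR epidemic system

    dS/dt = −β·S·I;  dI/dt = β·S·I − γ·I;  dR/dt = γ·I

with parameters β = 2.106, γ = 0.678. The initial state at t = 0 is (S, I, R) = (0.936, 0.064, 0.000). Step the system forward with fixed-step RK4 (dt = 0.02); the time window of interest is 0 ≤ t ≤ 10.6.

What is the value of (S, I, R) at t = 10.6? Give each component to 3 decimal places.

(S, I, R) = (0.050, 0.006, 0.944)

t=0.000: state=(0.936, 0.064, 0.000)
step 1 (dt=0.02): k1=(-0.126, 0.083, 0.043), k2=(-0.128, 0.084, 0.044), k3=(-0.128, 0.084, 0.044), k4=(-0.129, 0.085, 0.045); state += dt/6·(k1+2k2+2k3+k4)
t=0.020: state=(0.933, 0.066, 0.001)
t=0.040: state=(0.931, 0.067, 0.002)
t=0.060: state=(0.928, 0.069, 0.003)
continuing one RK4 step at a time; state shown every 25 steps (Δt=0.5):
t=0.500: state=(0.853, 0.117, 0.030)
t=1.000: state=(0.725, 0.193, 0.082)
t=1.500: state=(0.567, 0.271, 0.161)
t=2.000: state=(0.413, 0.324, 0.263)
t=2.500: state=(0.292, 0.333, 0.376)
t=3.000: state=(0.208, 0.308, 0.485)
t=3.500: state=(0.153, 0.264, 0.582)
t=4.000: state=(0.119, 0.217, 0.664)
t=4.500: state=(0.097, 0.173, 0.730)
t=5.000: state=(0.083, 0.136, 0.782)
t=5.500: state=(0.073, 0.105, 0.822)
t=6.000: state=(0.066, 0.080, 0.854)
t=6.500: state=(0.061, 0.061, 0.878)
t=7.000: state=(0.058, 0.046, 0.896)
t=7.500: state=(0.056, 0.035, 0.909)
t=8.000: state=(0.054, 0.026, 0.920)
t=8.500: state=(0.052, 0.020, 0.928)
t=9.000: state=(0.052, 0.015, 0.933)
t=9.500: state=(0.051, 0.011, 0.938)
t=10.000: state=(0.050, 0.008, 0.941)
t=10.500: state=(0.050, 0.006, 0.944)
t=10.600: state=(0.050, 0.006, 0.944)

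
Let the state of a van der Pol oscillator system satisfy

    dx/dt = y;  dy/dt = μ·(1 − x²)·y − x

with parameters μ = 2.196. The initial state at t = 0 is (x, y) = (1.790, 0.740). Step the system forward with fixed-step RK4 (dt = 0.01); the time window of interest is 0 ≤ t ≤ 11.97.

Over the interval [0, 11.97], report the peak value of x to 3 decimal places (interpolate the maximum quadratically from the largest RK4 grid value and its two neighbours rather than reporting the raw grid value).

max x = 2.021

t=0.000: state=(1.790, 0.740)
step 1 (dt=0.01): k1=(0.740, -5.372), k2=(0.713, -5.266), k3=(0.714, -5.268), k4=(0.687, -5.163); state += dt/6·(k1+2k2+2k3+k4)
t=0.010: state=(1.797, 0.687)
t=0.020: state=(1.804, 0.637)
t=0.030: state=(1.810, 0.588)
continuing one RK4 step at a time; state shown every 50 steps (Δt=0.5):
t=0.500: state=(1.809, -0.273)
t=1.000: state=(1.638, -0.394)
t=1.500: state=(1.415, -0.507)
t=2.000: state=(1.111, -0.742)
t=2.500: state=(0.599, -1.461)
t=3.000: state=(-0.672, -3.909)
t=3.500: state=(-1.990, -0.507)
t=4.000: state=(-1.955, 0.277)
t=4.500: state=(-1.798, 0.344)
t=5.000: state=(-1.610, 0.412)
t=5.500: state=(-1.378, 0.530)
t=6.000: state=(-1.056, 0.798)
t=6.500: state=(-0.487, 1.673)
t=7.000: state=(0.959, 4.057)
t=7.500: state=(2.014, 0.202)
t=8.000: state=(1.935, -0.292)
t=8.500: state=(1.773, -0.352)
t=9.000: state=(1.580, -0.424)
t=9.500: state=(1.339, -0.555)
t=10.000: state=(0.997, -0.864)
t=10.500: state=(0.359, -1.935)
t=11.000: state=(-1.243, -3.842)
t=11.500: state=(-2.021, -0.010)
t=11.970: state=(-1.923, 0.299)
largest grid value and its neighbours: x(7.570)=2.02104, x(7.580)=2.02107, x(7.590)=2.02090
parabola through these three points peaks at t≈7.576 with x≈2.02108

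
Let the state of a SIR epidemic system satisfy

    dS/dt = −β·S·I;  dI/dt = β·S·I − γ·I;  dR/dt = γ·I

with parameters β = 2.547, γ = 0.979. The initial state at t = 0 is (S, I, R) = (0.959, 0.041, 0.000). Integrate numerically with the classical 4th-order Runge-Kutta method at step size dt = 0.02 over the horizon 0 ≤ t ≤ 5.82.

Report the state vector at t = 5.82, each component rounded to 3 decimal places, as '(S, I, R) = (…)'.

(S, I, R) = (0.103, 0.040, 0.857)

t=0.000: state=(0.959, 0.041, 0.000)
step 1 (dt=0.02): k1=(-0.100, 0.060, 0.040), k2=(-0.102, 0.061, 0.041), k3=(-0.102, 0.061, 0.041), k4=(-0.103, 0.062, 0.041); state += dt/6·(k1+2k2+2k3+k4)
t=0.020: state=(0.957, 0.042, 0.001)
t=0.040: state=(0.955, 0.043, 0.002)
t=0.060: state=(0.953, 0.045, 0.003)
continuing one RK4 step at a time; state shown every 10 steps (Δt=0.2):
t=0.200: state=(0.936, 0.055, 0.009)
t=0.400: state=(0.907, 0.072, 0.022)
t=0.600: state=(0.869, 0.093, 0.038)
t=0.800: state=(0.824, 0.118, 0.058)
t=1.000: state=(0.771, 0.145, 0.084)
t=1.200: state=(0.711, 0.174, 0.115)
t=1.400: state=(0.646, 0.202, 0.152)
t=1.600: state=(0.579, 0.227, 0.194)
t=1.800: state=(0.513, 0.247, 0.241)
t=2.000: state=(0.451, 0.259, 0.290)
t=2.200: state=(0.394, 0.264, 0.342)
t=2.400: state=(0.345, 0.262, 0.393)
t=2.600: state=(0.302, 0.254, 0.444)
t=2.800: state=(0.266, 0.241, 0.492)
t=3.000: state=(0.236, 0.225, 0.538)
t=3.200: state=(0.212, 0.208, 0.581)
t=3.400: state=(0.191, 0.189, 0.619)
t=3.600: state=(0.175, 0.171, 0.655)
t=3.800: state=(0.161, 0.153, 0.686)
t=4.000: state=(0.149, 0.136, 0.715)
t=4.200: state=(0.140, 0.120, 0.740)
t=4.400: state=(0.132, 0.106, 0.762)
t=4.600: state=(0.126, 0.093, 0.781)
t=4.800: state=(0.120, 0.081, 0.798)
t=5.000: state=(0.116, 0.071, 0.813)
t=5.200: state=(0.112, 0.062, 0.826)
t=5.400: state=(0.109, 0.054, 0.838)
t=5.600: state=(0.106, 0.047, 0.847)
t=5.800: state=(0.103, 0.041, 0.856)
t=5.820: state=(0.103, 0.040, 0.857)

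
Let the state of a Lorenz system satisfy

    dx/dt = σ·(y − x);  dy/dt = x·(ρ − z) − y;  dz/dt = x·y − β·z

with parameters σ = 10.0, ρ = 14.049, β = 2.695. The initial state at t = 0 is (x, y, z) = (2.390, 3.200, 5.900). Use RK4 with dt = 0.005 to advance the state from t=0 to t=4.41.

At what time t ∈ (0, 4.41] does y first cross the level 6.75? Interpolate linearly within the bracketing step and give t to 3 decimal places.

t=0.000: state=(2.390, 3.200, 5.900)
step 1 (dt=0.005): k1=(8.100, 16.276, -8.252), k2=(8.304, 16.450, -8.034), k3=(8.304, 16.453, -8.033), k4=(8.507, 16.630, -7.811); state += dt/6·(k1+2k2+2k3+k4)
t=0.005: state=(2.432, 3.282, 5.860)
t=0.010: state=(2.475, 3.366, 5.822)
t=0.015: state=(2.521, 3.452, 5.786)
t=0.150: state=(4.539, 6.626, 6.038)
next step: t=0.155: state=(4.645, 6.775, 6.110) — y has crossed 6.75
linear interpolation between t=0.150 (6.62572) and t=0.155 (6.77533) → t≈0.154

t = 0.154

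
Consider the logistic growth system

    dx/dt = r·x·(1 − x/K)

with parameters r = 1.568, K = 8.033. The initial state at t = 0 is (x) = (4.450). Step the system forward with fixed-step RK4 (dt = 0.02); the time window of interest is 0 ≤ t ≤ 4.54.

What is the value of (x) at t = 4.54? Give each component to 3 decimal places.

t=0.000: state=(4.450)
step 1 (dt=0.02): k1=(3.112), k2=(3.107), k3=(3.107), k4=(3.101); state += dt/6·(k1+2k2+2k3+k4)
t=0.020: state=(4.512)
t=0.040: state=(4.574)
t=0.060: state=(4.636)
continuing one RK4 step at a time; state shown every 10 steps (Δt=0.2):
t=0.200: state=(5.057)
t=0.400: state=(5.617)
t=0.600: state=(6.112)
t=0.800: state=(6.533)
t=1.000: state=(6.878)
t=1.200: state=(7.155)
t=1.400: state=(7.372)
t=1.600: state=(7.539)
t=1.800: state=(7.666)
t=2.000: state=(7.761)
t=2.200: state=(7.833)
t=2.400: state=(7.886)
t=2.600: state=(7.925)
t=2.800: state=(7.954)
t=3.000: state=(7.975)
t=3.200: state=(7.990)
t=3.400: state=(8.002)
t=3.600: state=(8.010)
t=3.800: state=(8.016)
t=4.000: state=(8.021)
t=4.200: state=(8.024)
t=4.400: state=(8.026)
t=4.540: state=(8.028)

(x) = (8.028)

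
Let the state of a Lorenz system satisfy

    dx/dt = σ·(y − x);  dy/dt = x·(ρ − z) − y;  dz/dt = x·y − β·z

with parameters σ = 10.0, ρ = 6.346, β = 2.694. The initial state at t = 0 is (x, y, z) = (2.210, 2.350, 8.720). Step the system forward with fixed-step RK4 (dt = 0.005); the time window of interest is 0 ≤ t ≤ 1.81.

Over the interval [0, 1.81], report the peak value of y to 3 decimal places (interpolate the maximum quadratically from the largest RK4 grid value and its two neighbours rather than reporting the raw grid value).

t=0.000: state=(2.210, 2.350, 8.720)
step 1 (dt=0.005): k1=(1.400, -7.597, -18.298), k2=(1.175, -7.485, -18.209), k3=(1.184, -7.484, -18.210), k4=(0.967, -7.371, -18.122); state += dt/6·(k1+2k2+2k3+k4)
t=0.005: state=(2.216, 2.313, 8.629)
t=0.010: state=(2.220, 2.276, 8.539)
t=0.015: state=(2.222, 2.241, 8.449)
continuing one RK4 step at a time; state shown every 20 steps (Δt=0.1):
t=0.100: state=(2.079, 1.814, 7.049)
t=0.200: state=(1.834, 1.643, 5.674)
t=0.300: state=(1.723, 1.695, 4.590)
t=0.400: state=(1.772, 1.895, 3.778)
t=0.500: state=(1.964, 2.224, 3.222)
t=0.600: state=(2.289, 2.678, 2.918)
t=0.700: state=(2.740, 3.251, 2.885)
t=0.800: state=(3.301, 3.902, 3.158)
t=0.900: state=(3.917, 4.528, 3.761)
t=1.000: state=(4.476, 4.957, 4.641)
t=1.100: state=(4.825, 5.021, 5.608)
t=1.200: state=(4.845, 4.693, 6.364)
t=1.300: state=(4.553, 4.148, 6.686)
t=1.400: state=(4.098, 3.623, 6.573)
t=1.500: state=(3.655, 3.262, 6.178)
t=1.600: state=(3.333, 3.089, 5.681)
t=1.700: state=(3.166, 3.075, 5.209)
t=1.800: state=(3.142, 3.181, 4.839)
t=1.810: state=(3.147, 3.197, 4.810)
largest grid value and its neighbours: y(1.060)=5.04554, y(1.065)=5.04614, y(1.070)=5.04567
parabola through these three points peaks at t≈1.065 with y≈5.04614

max y = 5.046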